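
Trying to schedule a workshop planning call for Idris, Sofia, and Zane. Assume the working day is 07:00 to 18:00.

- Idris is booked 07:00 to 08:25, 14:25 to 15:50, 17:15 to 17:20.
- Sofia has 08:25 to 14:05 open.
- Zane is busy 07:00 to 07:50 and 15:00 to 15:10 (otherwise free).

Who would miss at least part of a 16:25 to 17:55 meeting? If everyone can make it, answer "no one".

Idris, Sofia

Idris free: 08:25-14:25, 15:50-17:15, 17:20-18:00 (invert busy blocks within the working day).
Sofia free: 08:25-14:05.
Zane free: 07:50-15:00, 15:10-18:00 (invert busy blocks within the working day).
Idris: not fully free for 16:25-17:55. Sofia: not fully free for 16:25-17:55. Zane: free for 16:25-17:55.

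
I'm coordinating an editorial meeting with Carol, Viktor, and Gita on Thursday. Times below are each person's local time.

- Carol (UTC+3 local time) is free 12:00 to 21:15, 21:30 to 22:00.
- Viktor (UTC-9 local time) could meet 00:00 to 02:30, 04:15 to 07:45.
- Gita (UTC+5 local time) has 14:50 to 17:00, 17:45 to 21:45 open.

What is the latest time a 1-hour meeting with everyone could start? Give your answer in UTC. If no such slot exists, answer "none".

15:45

Carol in UTC: 09:00-18:15, 18:30-19:00 (subtract 3h to convert from UTC+3).
Viktor in UTC: 09:00-11:30, 13:15-16:45 (add 9h to convert from UTC-9).
Gita in UTC: 09:50-12:00, 12:45-16:45 (subtract 5h to convert from UTC+5).
Carol ∩ Viktor: 09:00-11:30, 13:15-16:45.
Carol ∩ Viktor ∩ Gita: 09:50-11:30, 13:15-16:45.
Those are the intersection windows.
The last common window of at least 60 minutes is 13:15-16:45; a 60-minute meeting can start as late as 15:45 and still end by 16:45.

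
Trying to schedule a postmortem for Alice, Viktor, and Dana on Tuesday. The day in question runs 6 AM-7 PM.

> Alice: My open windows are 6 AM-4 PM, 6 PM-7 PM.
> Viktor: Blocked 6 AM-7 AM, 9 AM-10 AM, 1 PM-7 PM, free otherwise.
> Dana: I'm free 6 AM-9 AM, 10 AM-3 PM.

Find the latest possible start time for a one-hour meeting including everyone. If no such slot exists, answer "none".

Alice free: 06:00-16:00, 18:00-19:00.
Viktor free: 07:00-09:00, 10:00-13:00 (invert busy blocks within the working day).
Dana free: 06:00-09:00, 10:00-15:00.
Alice ∩ Viktor: 07:00-09:00, 10:00-13:00.
Alice ∩ Viktor ∩ Dana: 07:00-09:00, 10:00-13:00.
The last common window of at least 60 minutes is 10:00-13:00; a 60-minute meeting can start as late as 12:00 and still end by 13:00.

12:00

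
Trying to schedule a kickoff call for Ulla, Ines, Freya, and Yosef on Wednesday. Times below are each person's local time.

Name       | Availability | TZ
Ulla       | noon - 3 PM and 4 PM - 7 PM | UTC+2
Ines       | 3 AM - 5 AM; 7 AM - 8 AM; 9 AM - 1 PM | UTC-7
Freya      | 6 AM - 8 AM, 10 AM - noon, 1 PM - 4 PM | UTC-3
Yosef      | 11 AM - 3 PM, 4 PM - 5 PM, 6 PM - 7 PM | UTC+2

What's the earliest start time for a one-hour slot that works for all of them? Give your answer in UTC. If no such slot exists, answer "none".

10:00

Ulla in UTC: 10:00-13:00, 14:00-17:00 (subtract 2h to convert from UTC+2).
Ines in UTC: 10:00-12:00, 14:00-15:00, 16:00-20:00 (add 7h to convert from UTC-7).
Freya in UTC: 09:00-11:00, 13:00-15:00, 16:00-19:00 (add 3h to convert from UTC-3).
Yosef in UTC: 09:00-13:00, 14:00-15:00, 16:00-17:00 (subtract 2h to convert from UTC+2).
Ulla ∩ Ines: 10:00-12:00, 14:00-15:00, 16:00-17:00.
Ulla ∩ Ines ∩ Freya: 10:00-11:00, 14:00-15:00, 16:00-17:00.
Ulla ∩ Ines ∩ Freya ∩ Yosef: 10:00-11:00, 14:00-15:00, 16:00-17:00.
The first common window of at least 60 minutes is 10:00-11:00, so the earliest start is 10:00.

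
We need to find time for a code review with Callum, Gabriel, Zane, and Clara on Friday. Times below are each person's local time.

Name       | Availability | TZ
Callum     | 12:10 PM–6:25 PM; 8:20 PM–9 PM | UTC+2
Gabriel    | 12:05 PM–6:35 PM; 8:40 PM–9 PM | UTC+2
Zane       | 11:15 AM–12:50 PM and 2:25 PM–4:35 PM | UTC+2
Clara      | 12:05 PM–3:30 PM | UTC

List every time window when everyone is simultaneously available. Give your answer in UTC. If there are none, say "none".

Callum in UTC: 10:10-16:25, 18:20-19:00 (subtract 2h to convert from UTC+2).
Gabriel in UTC: 10:05-16:35, 18:40-19:00 (subtract 2h to convert from UTC+2).
Zane in UTC: 09:15-10:50, 12:25-14:35 (subtract 2h to convert from UTC+2).
Clara in UTC: 12:05-15:30.
Callum ∩ Gabriel: 10:10-16:25, 18:40-19:00.
Callum ∩ Gabriel ∩ Zane: 10:10-10:50, 12:25-14:35.
Callum ∩ Gabriel ∩ Zane ∩ Clara: 12:25-14:35.

12:25-14:35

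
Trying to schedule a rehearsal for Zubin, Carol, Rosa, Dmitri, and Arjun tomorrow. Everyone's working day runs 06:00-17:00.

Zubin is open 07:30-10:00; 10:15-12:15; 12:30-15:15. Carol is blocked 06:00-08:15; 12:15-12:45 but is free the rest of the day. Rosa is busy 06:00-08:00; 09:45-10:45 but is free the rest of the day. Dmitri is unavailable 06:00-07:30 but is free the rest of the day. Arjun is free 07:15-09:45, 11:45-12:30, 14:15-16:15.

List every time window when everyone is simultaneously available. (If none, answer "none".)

08:15-09:45, 11:45-12:15, 14:15-15:15

Zubin free: 07:30-10:00, 10:15-12:15, 12:30-15:15.
Carol free: 08:15-12:15, 12:45-17:00 (invert busy blocks within the working day).
Rosa free: 08:00-09:45, 10:45-17:00 (invert busy blocks within the working day).
Dmitri free: 07:30-17:00 (invert busy blocks within the working day).
Arjun free: 07:15-09:45, 11:45-12:30, 14:15-16:15.
Zubin ∩ Carol: 08:15-10:00, 10:15-12:15, 12:45-15:15.
Zubin ∩ Carol ∩ Rosa: 08:15-09:45, 10:45-12:15, 12:45-15:15.
Zubin ∩ Carol ∩ Rosa ∩ Dmitri: 08:15-09:45, 10:45-12:15, 12:45-15:15.
Zubin ∩ Carol ∩ Rosa ∩ Dmitri ∩ Arjun: 08:15-09:45, 11:45-12:15, 14:15-15:15.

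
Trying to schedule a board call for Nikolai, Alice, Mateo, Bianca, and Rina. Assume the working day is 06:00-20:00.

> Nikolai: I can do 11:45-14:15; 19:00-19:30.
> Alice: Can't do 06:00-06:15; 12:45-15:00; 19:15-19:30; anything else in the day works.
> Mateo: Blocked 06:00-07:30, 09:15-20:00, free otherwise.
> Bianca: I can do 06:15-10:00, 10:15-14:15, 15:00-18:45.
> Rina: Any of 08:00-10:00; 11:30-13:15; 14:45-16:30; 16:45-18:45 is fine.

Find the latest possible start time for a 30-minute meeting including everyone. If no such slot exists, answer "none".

none

Nikolai free: 11:45-14:15, 19:00-19:30.
Alice free: 06:15-12:45, 15:00-19:15, 19:30-20:00 (invert busy blocks within the working day).
Mateo free: 07:30-09:15 (invert busy blocks within the working day).
Bianca free: 06:15-10:00, 10:15-14:15, 15:00-18:45.
Rina free: 08:00-10:00, 11:30-13:15, 14:45-16:30, 16:45-18:45.
Nikolai ∩ Alice: 11:45-12:45, 19:00-19:15.
Nikolai ∩ Alice ∩ Mateo: ∅.
Nikolai ∩ Alice ∩ Mateo ∩ Bianca: ∅.
Nikolai ∩ Alice ∩ Mateo ∩ Bianca ∩ Rina: ∅.
There is no time when everyone is free.
No common window is at least 30 minutes long.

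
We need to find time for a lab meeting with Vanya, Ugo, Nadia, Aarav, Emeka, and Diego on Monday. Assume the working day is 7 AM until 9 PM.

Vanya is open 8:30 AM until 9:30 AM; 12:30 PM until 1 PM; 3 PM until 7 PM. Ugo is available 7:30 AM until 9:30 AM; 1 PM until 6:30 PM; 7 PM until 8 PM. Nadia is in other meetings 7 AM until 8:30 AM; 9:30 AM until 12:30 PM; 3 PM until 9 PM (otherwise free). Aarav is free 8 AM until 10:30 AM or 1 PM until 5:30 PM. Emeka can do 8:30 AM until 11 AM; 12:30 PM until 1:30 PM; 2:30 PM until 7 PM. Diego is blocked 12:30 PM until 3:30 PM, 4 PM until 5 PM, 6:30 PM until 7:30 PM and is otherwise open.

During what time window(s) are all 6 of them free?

08:30-09:30

Vanya free: 08:30-09:30, 12:30-13:00, 15:00-19:00.
Ugo free: 07:30-09:30, 13:00-18:30, 19:00-20:00.
Nadia free: 08:30-09:30, 12:30-15:00 (invert busy blocks within the working day).
Aarav free: 08:00-10:30, 13:00-17:30.
Emeka free: 08:30-11:00, 12:30-13:30, 14:30-19:00.
Diego free: 07:00-12:30, 15:30-16:00, 17:00-18:30, 19:30-21:00 (invert busy blocks within the working day).
Vanya ∩ Ugo: 08:30-09:30, 15:00-18:30.
Vanya ∩ Ugo ∩ Nadia: 08:30-09:30.
Vanya ∩ Ugo ∩ Nadia ∩ Aarav: 08:30-09:30.
Vanya ∩ Ugo ∩ Nadia ∩ Aarav ∩ Emeka: 08:30-09:30.
Vanya ∩ Ugo ∩ Nadia ∩ Aarav ∩ Emeka ∩ Diego: 08:30-09:30.
Those are the intersection windows.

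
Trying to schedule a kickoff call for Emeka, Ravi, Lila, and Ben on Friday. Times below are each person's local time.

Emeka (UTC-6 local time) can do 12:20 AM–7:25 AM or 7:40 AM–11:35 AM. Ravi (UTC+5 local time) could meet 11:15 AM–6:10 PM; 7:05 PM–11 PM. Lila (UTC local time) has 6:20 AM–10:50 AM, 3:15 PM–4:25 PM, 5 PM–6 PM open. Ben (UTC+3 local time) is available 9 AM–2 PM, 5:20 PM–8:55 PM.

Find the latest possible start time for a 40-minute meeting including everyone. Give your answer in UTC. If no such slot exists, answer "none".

Emeka in UTC: 06:20-13:25, 13:40-17:35 (add 6h to convert from UTC-6).
Ravi in UTC: 06:15-13:10, 14:05-18:00 (subtract 5h to convert from UTC+5).
Lila in UTC: 06:20-10:50, 15:15-16:25, 17:00-18:00.
Ben in UTC: 06:00-11:00, 14:20-17:55 (subtract 3h to convert from UTC+3).
Emeka ∩ Ravi: 06:20-13:10, 14:05-17:35.
Emeka ∩ Ravi ∩ Lila: 06:20-10:50, 15:15-16:25, 17:00-17:35.
Emeka ∩ Ravi ∩ Lila ∩ Ben: 06:20-10:50, 15:15-16:25, 17:00-17:35.
Those are the intersection windows.
The last common window of at least 40 minutes is 15:15-16:25; a 40-minute meeting can start as late as 15:45 and still end by 16:25.

15:45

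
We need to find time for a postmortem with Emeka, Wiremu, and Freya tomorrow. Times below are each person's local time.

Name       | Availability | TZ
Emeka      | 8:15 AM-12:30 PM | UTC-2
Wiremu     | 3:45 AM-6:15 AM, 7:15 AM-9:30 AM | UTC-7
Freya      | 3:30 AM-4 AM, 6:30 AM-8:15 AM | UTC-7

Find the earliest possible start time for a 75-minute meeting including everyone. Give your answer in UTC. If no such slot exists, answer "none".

none

Emeka in UTC: 10:15-14:30 (add 2h to convert from UTC-2).
Wiremu in UTC: 10:45-13:15, 14:15-16:30 (add 7h to convert from UTC-7).
Freya in UTC: 10:30-11:00, 13:30-15:15 (add 7h to convert from UTC-7).
Emeka ∩ Wiremu: 10:45-13:15, 14:15-14:30.
Emeka ∩ Wiremu ∩ Freya: 10:45-11:00, 14:15-14:30.
Those are the intersection windows.
No common window is at least 75 minutes long.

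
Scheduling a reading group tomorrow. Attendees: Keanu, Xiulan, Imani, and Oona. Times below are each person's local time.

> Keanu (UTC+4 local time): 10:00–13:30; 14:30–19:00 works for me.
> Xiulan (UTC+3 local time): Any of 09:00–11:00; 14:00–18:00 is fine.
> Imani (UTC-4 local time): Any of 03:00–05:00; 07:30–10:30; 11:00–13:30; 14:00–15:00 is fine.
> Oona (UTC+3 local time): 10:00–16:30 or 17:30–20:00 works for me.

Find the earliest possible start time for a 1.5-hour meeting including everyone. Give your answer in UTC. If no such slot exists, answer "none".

Keanu in UTC: 06:00-09:30, 10:30-15:00 (subtract 4h to convert from UTC+4).
Xiulan in UTC: 06:00-08:00, 11:00-15:00 (subtract 3h to convert from UTC+3).
Imani in UTC: 07:00-09:00, 11:30-14:30, 15:00-17:30, 18:00-19:00 (add 4h to convert from UTC-4).
Oona in UTC: 07:00-13:30, 14:30-17:00 (subtract 3h to convert from UTC+3).
Keanu ∩ Xiulan: 06:00-08:00, 11:00-15:00.
Keanu ∩ Xiulan ∩ Imani: 07:00-08:00, 11:30-14:30.
Keanu ∩ Xiulan ∩ Imani ∩ Oona: 07:00-08:00, 11:30-13:30.
The first common window of at least 90 minutes is 11:30-13:30, so the earliest start is 11:30.

11:30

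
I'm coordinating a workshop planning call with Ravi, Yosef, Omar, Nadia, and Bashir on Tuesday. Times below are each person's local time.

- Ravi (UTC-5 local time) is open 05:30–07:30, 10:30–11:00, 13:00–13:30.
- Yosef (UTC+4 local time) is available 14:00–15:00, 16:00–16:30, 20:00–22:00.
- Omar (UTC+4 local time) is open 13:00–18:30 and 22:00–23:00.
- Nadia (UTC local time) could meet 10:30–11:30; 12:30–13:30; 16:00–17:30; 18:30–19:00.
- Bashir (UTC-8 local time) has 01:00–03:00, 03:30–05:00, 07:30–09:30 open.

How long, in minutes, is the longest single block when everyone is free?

Ravi in UTC: 10:30-12:30, 15:30-16:00, 18:00-18:30 (add 5h to convert from UTC-5).
Yosef in UTC: 10:00-11:00, 12:00-12:30, 16:00-18:00 (subtract 4h to convert from UTC+4).
Omar in UTC: 09:00-14:30, 18:00-19:00 (subtract 4h to convert from UTC+4).
Nadia in UTC: 10:30-11:30, 12:30-13:30, 16:00-17:30, 18:30-19:00.
Bashir in UTC: 09:00-11:00, 11:30-13:00, 15:30-17:30 (add 8h to convert from UTC-8).
Ravi ∩ Yosef: 10:30-11:00, 12:00-12:30.
Ravi ∩ Yosef ∩ Omar: 10:30-11:00, 12:00-12:30.
Ravi ∩ Yosef ∩ Omar ∩ Nadia: 10:30-11:00.
Ravi ∩ Yosef ∩ Omar ∩ Nadia ∩ Bashir: 10:30-11:00.
So the common availability across everyone is 10:30-11:00.
The longest is 10:30-11:00 at 30 minutes.

30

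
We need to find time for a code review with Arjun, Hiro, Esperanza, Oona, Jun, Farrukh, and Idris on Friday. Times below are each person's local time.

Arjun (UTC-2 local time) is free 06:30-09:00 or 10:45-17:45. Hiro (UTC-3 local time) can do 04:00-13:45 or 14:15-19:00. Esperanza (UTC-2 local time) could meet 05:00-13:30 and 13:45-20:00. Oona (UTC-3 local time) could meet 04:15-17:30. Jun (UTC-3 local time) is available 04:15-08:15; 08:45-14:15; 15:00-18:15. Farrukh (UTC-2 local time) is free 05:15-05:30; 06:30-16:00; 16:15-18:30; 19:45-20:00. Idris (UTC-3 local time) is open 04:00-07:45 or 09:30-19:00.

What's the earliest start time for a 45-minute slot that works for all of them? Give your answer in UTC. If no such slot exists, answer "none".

Arjun in UTC: 08:30-11:00, 12:45-19:45 (add 2h to convert from UTC-2).
Hiro in UTC: 07:00-16:45, 17:15-22:00 (add 3h to convert from UTC-3).
Esperanza in UTC: 07:00-15:30, 15:45-22:00 (add 2h to convert from UTC-2).
Oona in UTC: 07:15-20:30 (add 3h to convert from UTC-3).
Jun in UTC: 07:15-11:15, 11:45-17:15, 18:00-21:15 (add 3h to convert from UTC-3).
Farrukh in UTC: 07:15-07:30, 08:30-18:00, 18:15-20:30, 21:45-22:00 (add 2h to convert from UTC-2).
Idris in UTC: 07:00-10:45, 12:30-22:00 (add 3h to convert from UTC-3).
Arjun ∩ Hiro: 08:30-11:00, 12:45-16:45, 17:15-19:45.
Arjun ∩ Hiro ∩ Esperanza: 08:30-11:00, 12:45-15:30, 15:45-16:45, 17:15-19:45.
Arjun ∩ Hiro ∩ Esperanza ∩ Oona: 08:30-11:00, 12:45-15:30, 15:45-16:45, 17:15-19:45.
Arjun ∩ Hiro ∩ Esperanza ∩ Oona ∩ Jun: 08:30-11:00, 12:45-15:30, 15:45-16:45, 18:00-19:45.
Arjun ∩ Hiro ∩ Esperanza ∩ Oona ∩ Jun ∩ Farrukh: 08:30-11:00, 12:45-15:30, 15:45-16:45, 18:15-19:45.
Arjun ∩ Hiro ∩ Esperanza ∩ Oona ∩ Jun ∩ Farrukh ∩ Idris: 08:30-10:45, 12:45-15:30, 15:45-16:45, 18:15-19:45.
Those are the intersection windows.
The first common window of at least 45 minutes is 08:30-10:45, so the earliest start is 08:30.

08:30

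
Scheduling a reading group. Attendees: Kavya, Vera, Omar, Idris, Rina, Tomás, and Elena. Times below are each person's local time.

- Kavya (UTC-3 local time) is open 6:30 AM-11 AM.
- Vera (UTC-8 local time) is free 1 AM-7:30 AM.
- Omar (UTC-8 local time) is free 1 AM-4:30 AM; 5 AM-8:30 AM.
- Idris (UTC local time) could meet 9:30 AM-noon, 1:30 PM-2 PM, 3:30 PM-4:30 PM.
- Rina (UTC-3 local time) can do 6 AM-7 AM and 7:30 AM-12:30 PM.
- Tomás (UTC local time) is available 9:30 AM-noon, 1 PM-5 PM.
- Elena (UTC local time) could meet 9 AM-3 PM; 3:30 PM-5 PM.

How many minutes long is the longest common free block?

90

Kavya in UTC: 09:30-14:00 (add 3h to convert from UTC-3).
Vera in UTC: 09:00-15:30 (add 8h to convert from UTC-8).
Omar in UTC: 09:00-12:30, 13:00-16:30 (add 8h to convert from UTC-8).
Idris in UTC: 09:30-12:00, 13:30-14:00, 15:30-16:30.
Rina in UTC: 09:00-10:00, 10:30-15:30 (add 3h to convert from UTC-3).
Tomás in UTC: 09:30-12:00, 13:00-17:00.
Elena in UTC: 09:00-15:00, 15:30-17:00.
Kavya ∩ Vera: 09:30-14:00.
Kavya ∩ Vera ∩ Omar: 09:30-12:30, 13:00-14:00.
Kavya ∩ Vera ∩ Omar ∩ Idris: 09:30-12:00, 13:30-14:00.
Kavya ∩ Vera ∩ Omar ∩ Idris ∩ Rina: 09:30-10:00, 10:30-12:00, 13:30-14:00.
Kavya ∩ Vera ∩ Omar ∩ Idris ∩ Rina ∩ Tomás: 09:30-10:00, 10:30-12:00, 13:30-14:00.
Kavya ∩ Vera ∩ Omar ∩ Idris ∩ Rina ∩ Tomás ∩ Elena: 09:30-10:00, 10:30-12:00, 13:30-14:00.
The longest is 10:30-12:00 at 90 minutes.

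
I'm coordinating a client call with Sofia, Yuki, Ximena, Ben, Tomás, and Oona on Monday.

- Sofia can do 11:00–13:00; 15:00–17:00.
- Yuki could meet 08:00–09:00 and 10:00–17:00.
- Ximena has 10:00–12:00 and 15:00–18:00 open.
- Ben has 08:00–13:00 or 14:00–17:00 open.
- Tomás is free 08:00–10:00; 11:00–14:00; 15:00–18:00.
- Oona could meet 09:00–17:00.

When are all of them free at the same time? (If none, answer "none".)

11:00-12:00, 15:00-17:00

Sofia ∩ Yuki: 11:00-13:00, 15:00-17:00.
Sofia ∩ Yuki ∩ Ximena: 11:00-12:00, 15:00-17:00.
Sofia ∩ Yuki ∩ Ximena ∩ Ben: 11:00-12:00, 15:00-17:00.
Sofia ∩ Yuki ∩ Ximena ∩ Ben ∩ Tomás: 11:00-12:00, 15:00-17:00.
Sofia ∩ Yuki ∩ Ximena ∩ Ben ∩ Tomás ∩ Oona: 11:00-12:00, 15:00-17:00.
So the common availability across everyone is 11:00-12:00, 15:00-17:00.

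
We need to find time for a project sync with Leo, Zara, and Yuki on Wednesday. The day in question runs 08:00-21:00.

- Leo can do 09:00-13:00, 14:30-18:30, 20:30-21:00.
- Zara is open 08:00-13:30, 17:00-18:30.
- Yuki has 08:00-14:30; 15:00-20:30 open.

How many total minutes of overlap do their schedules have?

330

Leo ∩ Zara: 09:00-13:00, 17:00-18:30.
Leo ∩ Zara ∩ Yuki: 09:00-13:00, 17:00-18:30.
Summing the common windows: 240 + 90 = 330 minutes.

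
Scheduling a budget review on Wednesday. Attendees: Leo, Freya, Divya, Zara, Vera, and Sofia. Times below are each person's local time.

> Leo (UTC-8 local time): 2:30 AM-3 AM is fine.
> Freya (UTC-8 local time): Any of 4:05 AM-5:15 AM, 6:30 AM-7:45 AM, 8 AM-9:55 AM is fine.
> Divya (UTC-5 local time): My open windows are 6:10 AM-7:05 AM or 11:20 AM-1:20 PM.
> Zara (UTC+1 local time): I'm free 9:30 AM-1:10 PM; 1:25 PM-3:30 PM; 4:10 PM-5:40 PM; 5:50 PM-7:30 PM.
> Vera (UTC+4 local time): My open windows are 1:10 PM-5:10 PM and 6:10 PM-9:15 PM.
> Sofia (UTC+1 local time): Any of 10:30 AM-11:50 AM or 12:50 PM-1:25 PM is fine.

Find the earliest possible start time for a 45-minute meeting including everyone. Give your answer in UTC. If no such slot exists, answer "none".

none

Leo in UTC: 10:30-11:00 (add 8h to convert from UTC-8).
Freya in UTC: 12:05-13:15, 14:30-15:45, 16:00-17:55 (add 8h to convert from UTC-8).
Divya in UTC: 11:10-12:05, 16:20-18:20 (add 5h to convert from UTC-5).
Zara in UTC: 08:30-12:10, 12:25-14:30, 15:10-16:40, 16:50-18:30 (subtract 1h to convert from UTC+1).
Vera in UTC: 09:10-13:10, 14:10-17:15 (subtract 4h to convert from UTC+4).
Sofia in UTC: 09:30-10:50, 11:50-12:25 (subtract 1h to convert from UTC+1).
Leo ∩ Freya: ∅.
Leo ∩ Freya ∩ Divya: ∅.
Leo ∩ Freya ∩ Divya ∩ Zara: ∅.
Leo ∩ Freya ∩ Divya ∩ Zara ∩ Vera: ∅.
Leo ∩ Freya ∩ Divya ∩ Zara ∩ Vera ∩ Sofia: ∅.
There is no time when everyone is free.
No common window is at least 45 minutes long.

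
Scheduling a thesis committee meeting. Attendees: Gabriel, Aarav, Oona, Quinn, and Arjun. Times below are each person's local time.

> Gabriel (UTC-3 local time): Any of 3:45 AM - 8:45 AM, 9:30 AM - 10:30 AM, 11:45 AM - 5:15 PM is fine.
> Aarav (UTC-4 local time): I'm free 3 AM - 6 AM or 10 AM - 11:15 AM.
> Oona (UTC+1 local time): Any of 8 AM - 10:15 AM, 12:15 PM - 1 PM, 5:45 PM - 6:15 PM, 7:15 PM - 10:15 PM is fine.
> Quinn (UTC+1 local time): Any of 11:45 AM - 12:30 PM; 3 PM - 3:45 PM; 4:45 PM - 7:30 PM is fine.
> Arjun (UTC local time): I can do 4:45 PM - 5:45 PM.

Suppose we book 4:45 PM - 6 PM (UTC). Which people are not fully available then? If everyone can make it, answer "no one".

Aarav, Arjun, Oona

Gabriel in UTC: 06:45-11:45, 12:30-13:30, 14:45-20:15 (add 3h to convert from UTC-3).
Aarav in UTC: 07:00-10:00, 14:00-15:15 (add 4h to convert from UTC-4).
Oona in UTC: 07:00-09:15, 11:15-12:00, 16:45-17:15, 18:15-21:15 (subtract 1h to convert from UTC+1).
Quinn in UTC: 10:45-11:30, 14:00-14:45, 15:45-18:30 (subtract 1h to convert from UTC+1).
Arjun in UTC: 16:45-17:45.
Gabriel: free for 16:45-18:00. Aarav: not fully free for 16:45-18:00. Oona: not fully free for 16:45-18:00. Quinn: free for 16:45-18:00. Arjun: not fully free for 16:45-18:00.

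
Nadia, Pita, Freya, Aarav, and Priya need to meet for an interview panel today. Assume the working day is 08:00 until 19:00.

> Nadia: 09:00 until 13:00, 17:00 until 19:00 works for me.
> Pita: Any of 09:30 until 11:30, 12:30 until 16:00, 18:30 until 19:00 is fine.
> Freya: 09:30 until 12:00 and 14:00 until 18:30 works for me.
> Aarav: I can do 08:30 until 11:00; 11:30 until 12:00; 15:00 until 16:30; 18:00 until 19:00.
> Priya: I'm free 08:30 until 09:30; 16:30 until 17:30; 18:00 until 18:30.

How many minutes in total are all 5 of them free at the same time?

0

Nadia ∩ Pita: 09:30-11:30, 12:30-13:00, 18:30-19:00.
Nadia ∩ Pita ∩ Freya: 09:30-11:30.
Nadia ∩ Pita ∩ Freya ∩ Aarav: 09:30-11:00.
Nadia ∩ Pita ∩ Freya ∩ Aarav ∩ Priya: ∅.
There is no time when everyone is free.
There is no common window, so the total is 0 minutes.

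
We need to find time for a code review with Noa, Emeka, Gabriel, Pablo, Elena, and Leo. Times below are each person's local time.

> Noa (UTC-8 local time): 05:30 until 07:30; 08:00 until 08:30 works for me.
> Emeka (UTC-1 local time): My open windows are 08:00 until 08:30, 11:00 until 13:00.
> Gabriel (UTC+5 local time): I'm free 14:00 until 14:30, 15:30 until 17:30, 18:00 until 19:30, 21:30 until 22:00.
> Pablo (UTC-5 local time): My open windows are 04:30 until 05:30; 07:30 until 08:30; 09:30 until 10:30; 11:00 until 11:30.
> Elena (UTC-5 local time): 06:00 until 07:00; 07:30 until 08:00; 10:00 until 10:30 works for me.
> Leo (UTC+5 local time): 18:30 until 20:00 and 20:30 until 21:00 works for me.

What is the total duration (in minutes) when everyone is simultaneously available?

Noa in UTC: 13:30-15:30, 16:00-16:30 (add 8h to convert from UTC-8).
Emeka in UTC: 09:00-09:30, 12:00-14:00 (add 1h to convert from UTC-1).
Gabriel in UTC: 09:00-09:30, 10:30-12:30, 13:00-14:30, 16:30-17:00 (subtract 5h to convert from UTC+5).
Pablo in UTC: 09:30-10:30, 12:30-13:30, 14:30-15:30, 16:00-16:30 (add 5h to convert from UTC-5).
Elena in UTC: 11:00-12:00, 12:30-13:00, 15:00-15:30 (add 5h to convert from UTC-5).
Leo in UTC: 13:30-15:00, 15:30-16:00 (subtract 5h to convert from UTC+5).
Noa ∩ Emeka: 13:30-14:00.
Noa ∩ Emeka ∩ Gabriel: 13:30-14:00.
Noa ∩ Emeka ∩ Gabriel ∩ Pablo: ∅.
Noa ∩ Emeka ∩ Gabriel ∩ Pablo ∩ Elena: ∅.
Noa ∩ Emeka ∩ Gabriel ∩ Pablo ∩ Elena ∩ Leo: ∅.
There is no time when everyone is free.
There is no common window, so the total is 0 minutes.

0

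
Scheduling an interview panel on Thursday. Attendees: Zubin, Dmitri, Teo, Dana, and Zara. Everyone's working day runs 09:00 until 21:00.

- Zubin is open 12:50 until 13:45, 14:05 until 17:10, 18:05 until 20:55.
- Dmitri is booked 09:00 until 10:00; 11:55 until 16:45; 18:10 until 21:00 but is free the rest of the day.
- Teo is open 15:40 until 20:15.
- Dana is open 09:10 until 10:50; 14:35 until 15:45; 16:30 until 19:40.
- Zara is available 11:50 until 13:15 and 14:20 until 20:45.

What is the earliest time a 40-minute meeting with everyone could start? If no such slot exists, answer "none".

Zubin free: 12:50-13:45, 14:05-17:10, 18:05-20:55.
Dmitri free: 10:00-11:55, 16:45-18:10 (invert busy blocks within the working day).
Teo free: 15:40-20:15.
Dana free: 09:10-10:50, 14:35-15:45, 16:30-19:40.
Zara free: 11:50-13:15, 14:20-20:45.
Zubin ∩ Dmitri: 16:45-17:10, 18:05-18:10.
Zubin ∩ Dmitri ∩ Teo: 16:45-17:10, 18:05-18:10.
Zubin ∩ Dmitri ∩ Teo ∩ Dana: 16:45-17:10, 18:05-18:10.
Zubin ∩ Dmitri ∩ Teo ∩ Dana ∩ Zara: 16:45-17:10, 18:05-18:10.
No common window is at least 40 minutes long.

none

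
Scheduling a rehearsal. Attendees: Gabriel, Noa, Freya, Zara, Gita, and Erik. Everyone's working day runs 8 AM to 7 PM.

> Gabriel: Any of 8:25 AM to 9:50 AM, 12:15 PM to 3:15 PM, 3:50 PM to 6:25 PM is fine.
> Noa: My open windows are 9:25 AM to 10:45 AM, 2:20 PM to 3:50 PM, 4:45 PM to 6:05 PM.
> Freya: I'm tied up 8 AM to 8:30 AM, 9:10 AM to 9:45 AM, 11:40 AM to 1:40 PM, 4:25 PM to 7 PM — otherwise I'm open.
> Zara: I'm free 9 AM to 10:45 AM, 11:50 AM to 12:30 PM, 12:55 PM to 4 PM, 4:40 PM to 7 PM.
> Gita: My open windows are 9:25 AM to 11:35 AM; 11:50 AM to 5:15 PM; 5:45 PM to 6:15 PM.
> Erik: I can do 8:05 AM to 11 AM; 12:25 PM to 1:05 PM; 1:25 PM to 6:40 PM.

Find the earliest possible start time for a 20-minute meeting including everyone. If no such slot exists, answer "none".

14:20

Gabriel free: 08:25-09:50, 12:15-15:15, 15:50-18:25.
Noa free: 09:25-10:45, 14:20-15:50, 16:45-18:05.
Freya free: 08:30-09:10, 09:45-11:40, 13:40-16:25 (invert busy blocks within the working day).
Zara free: 09:00-10:45, 11:50-12:30, 12:55-16:00, 16:40-19:00.
Gita free: 09:25-11:35, 11:50-17:15, 17:45-18:15.
Erik free: 08:05-11:00, 12:25-13:05, 13:25-18:40.
Gabriel ∩ Noa: 09:25-09:50, 14:20-15:15, 16:45-18:05.
Gabriel ∩ Noa ∩ Freya: 09:45-09:50, 14:20-15:15.
Gabriel ∩ Noa ∩ Freya ∩ Zara: 09:45-09:50, 14:20-15:15.
Gabriel ∩ Noa ∩ Freya ∩ Zara ∩ Gita: 09:45-09:50, 14:20-15:15.
Gabriel ∩ Noa ∩ Freya ∩ Zara ∩ Gita ∩ Erik: 09:45-09:50, 14:20-15:15.
The first common window of at least 20 minutes is 14:20-15:15, so the earliest start is 14:20.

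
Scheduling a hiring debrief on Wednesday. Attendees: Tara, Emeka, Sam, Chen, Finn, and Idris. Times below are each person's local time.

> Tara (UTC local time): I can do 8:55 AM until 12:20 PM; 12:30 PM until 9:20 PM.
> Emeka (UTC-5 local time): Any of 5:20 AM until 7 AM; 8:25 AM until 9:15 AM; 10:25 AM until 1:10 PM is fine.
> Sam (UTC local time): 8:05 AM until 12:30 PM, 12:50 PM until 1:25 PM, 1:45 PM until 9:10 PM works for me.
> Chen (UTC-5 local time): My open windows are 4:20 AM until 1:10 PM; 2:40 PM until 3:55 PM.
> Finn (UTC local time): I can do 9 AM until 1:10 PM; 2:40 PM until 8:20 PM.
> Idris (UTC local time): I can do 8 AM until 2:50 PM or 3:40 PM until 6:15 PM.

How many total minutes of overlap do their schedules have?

Tara in UTC: 08:55-12:20, 12:30-21:20.
Emeka in UTC: 10:20-12:00, 13:25-14:15, 15:25-18:10 (add 5h to convert from UTC-5).
Sam in UTC: 08:05-12:30, 12:50-13:25, 13:45-21:10.
Chen in UTC: 09:20-18:10, 19:40-20:55 (add 5h to convert from UTC-5).
Finn in UTC: 09:00-13:10, 14:40-20:20.
Idris in UTC: 08:00-14:50, 15:40-18:15.
Tara ∩ Emeka: 10:20-12:00, 13:25-14:15, 15:25-18:10.
Tara ∩ Emeka ∩ Sam: 10:20-12:00, 13:45-14:15, 15:25-18:10.
Tara ∩ Emeka ∩ Sam ∩ Chen: 10:20-12:00, 13:45-14:15, 15:25-18:10.
Tara ∩ Emeka ∩ Sam ∩ Chen ∩ Finn: 10:20-12:00, 15:25-18:10.
Tara ∩ Emeka ∩ Sam ∩ Chen ∩ Finn ∩ Idris: 10:20-12:00, 15:40-18:10.
Summing the common windows: 100 + 150 = 250 minutes.

250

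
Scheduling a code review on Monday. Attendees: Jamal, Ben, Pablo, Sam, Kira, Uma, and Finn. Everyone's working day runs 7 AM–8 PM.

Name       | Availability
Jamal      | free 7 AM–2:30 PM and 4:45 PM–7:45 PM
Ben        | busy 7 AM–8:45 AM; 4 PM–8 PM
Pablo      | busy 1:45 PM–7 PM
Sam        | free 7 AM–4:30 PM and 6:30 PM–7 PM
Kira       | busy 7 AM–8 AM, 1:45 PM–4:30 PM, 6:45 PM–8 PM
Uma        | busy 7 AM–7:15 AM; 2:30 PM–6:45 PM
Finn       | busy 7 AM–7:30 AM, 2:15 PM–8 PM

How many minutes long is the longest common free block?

300

Jamal free: 07:00-14:30, 16:45-19:45.
Ben free: 08:45-16:00 (invert busy blocks within the working day).
Pablo free: 07:00-13:45, 19:00-20:00 (invert busy blocks within the working day).
Sam free: 07:00-16:30, 18:30-19:00.
Kira free: 08:00-13:45, 16:30-18:45 (invert busy blocks within the working day).
Uma free: 07:15-14:30, 18:45-20:00 (invert busy blocks within the working day).
Finn free: 07:30-14:15 (invert busy blocks within the working day).
Jamal ∩ Ben: 08:45-14:30.
Jamal ∩ Ben ∩ Pablo: 08:45-13:45.
Jamal ∩ Ben ∩ Pablo ∩ Sam: 08:45-13:45.
Jamal ∩ Ben ∩ Pablo ∩ Sam ∩ Kira: 08:45-13:45.
Jamal ∩ Ben ∩ Pablo ∩ Sam ∩ Kira ∩ Uma: 08:45-13:45.
Jamal ∩ Ben ∩ Pablo ∩ Sam ∩ Kira ∩ Uma ∩ Finn: 08:45-13:45.
The longest is 08:45-13:45 at 300 minutes.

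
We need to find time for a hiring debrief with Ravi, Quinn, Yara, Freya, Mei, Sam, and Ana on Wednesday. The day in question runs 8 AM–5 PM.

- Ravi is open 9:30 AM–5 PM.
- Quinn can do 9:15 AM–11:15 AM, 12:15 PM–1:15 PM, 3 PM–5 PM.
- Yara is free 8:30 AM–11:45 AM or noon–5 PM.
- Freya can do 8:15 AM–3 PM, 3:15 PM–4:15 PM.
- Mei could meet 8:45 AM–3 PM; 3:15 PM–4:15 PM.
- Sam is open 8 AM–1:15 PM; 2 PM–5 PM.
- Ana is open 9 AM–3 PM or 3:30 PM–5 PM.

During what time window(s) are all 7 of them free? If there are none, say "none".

Ravi ∩ Quinn: 09:30-11:15, 12:15-13:15, 15:00-17:00.
Ravi ∩ Quinn ∩ Yara: 09:30-11:15, 12:15-13:15, 15:00-17:00.
Ravi ∩ Quinn ∩ Yara ∩ Freya: 09:30-11:15, 12:15-13:15, 15:15-16:15.
Ravi ∩ Quinn ∩ Yara ∩ Freya ∩ Mei: 09:30-11:15, 12:15-13:15, 15:15-16:15.
Ravi ∩ Quinn ∩ Yara ∩ Freya ∩ Mei ∩ Sam: 09:30-11:15, 12:15-13:15, 15:15-16:15.
Ravi ∩ Quinn ∩ Yara ∩ Freya ∩ Mei ∩ Sam ∩ Ana: 09:30-11:15, 12:15-13:15, 15:30-16:15.

09:30-11:15, 12:15-13:15, 15:30-16:15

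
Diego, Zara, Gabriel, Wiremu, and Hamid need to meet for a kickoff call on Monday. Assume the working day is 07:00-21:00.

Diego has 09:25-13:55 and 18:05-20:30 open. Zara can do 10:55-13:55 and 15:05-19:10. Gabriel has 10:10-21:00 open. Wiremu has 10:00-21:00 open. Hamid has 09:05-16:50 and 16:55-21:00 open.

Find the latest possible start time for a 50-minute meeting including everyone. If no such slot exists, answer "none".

18:20

Diego ∩ Zara: 10:55-13:55, 18:05-19:10.
Diego ∩ Zara ∩ Gabriel: 10:55-13:55, 18:05-19:10.
Diego ∩ Zara ∩ Gabriel ∩ Wiremu: 10:55-13:55, 18:05-19:10.
Diego ∩ Zara ∩ Gabriel ∩ Wiremu ∩ Hamid: 10:55-13:55, 18:05-19:10.
So the common availability across everyone is 10:55-13:55, 18:05-19:10.
The last common window of at least 50 minutes is 18:05-19:10; a 50-minute meeting can start as late as 18:20 and still end by 19:10.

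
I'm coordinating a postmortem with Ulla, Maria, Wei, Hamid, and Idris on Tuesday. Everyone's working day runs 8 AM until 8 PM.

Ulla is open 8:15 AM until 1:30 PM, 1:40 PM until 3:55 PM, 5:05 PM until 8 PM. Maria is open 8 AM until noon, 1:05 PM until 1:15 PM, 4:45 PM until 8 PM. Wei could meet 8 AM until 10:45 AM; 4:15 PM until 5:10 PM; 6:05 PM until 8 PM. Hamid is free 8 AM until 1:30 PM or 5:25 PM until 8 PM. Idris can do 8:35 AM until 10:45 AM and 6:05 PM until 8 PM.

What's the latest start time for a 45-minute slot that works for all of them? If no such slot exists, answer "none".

Ulla ∩ Maria: 08:15-12:00, 13:05-13:15, 17:05-20:00.
Ulla ∩ Maria ∩ Wei: 08:15-10:45, 17:05-17:10, 18:05-20:00.
Ulla ∩ Maria ∩ Wei ∩ Hamid: 08:15-10:45, 18:05-20:00.
Ulla ∩ Maria ∩ Wei ∩ Hamid ∩ Idris: 08:35-10:45, 18:05-20:00.
Those are the intersection windows.
The last common window of at least 45 minutes is 18:05-20:00; a 45-minute meeting can start as late as 19:15 and still end by 20:00.

19:15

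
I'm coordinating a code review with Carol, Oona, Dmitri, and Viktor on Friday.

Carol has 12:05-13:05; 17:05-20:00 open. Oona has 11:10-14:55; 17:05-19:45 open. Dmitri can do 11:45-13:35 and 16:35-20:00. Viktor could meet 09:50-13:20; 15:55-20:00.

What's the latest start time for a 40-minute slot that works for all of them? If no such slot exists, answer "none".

19:05

Carol ∩ Oona: 12:05-13:05, 17:05-19:45.
Carol ∩ Oona ∩ Dmitri: 12:05-13:05, 17:05-19:45.
Carol ∩ Oona ∩ Dmitri ∩ Viktor: 12:05-13:05, 17:05-19:45.
The last common window of at least 40 minutes is 17:05-19:45; a 40-minute meeting can start as late as 19:05 and still end by 19:45.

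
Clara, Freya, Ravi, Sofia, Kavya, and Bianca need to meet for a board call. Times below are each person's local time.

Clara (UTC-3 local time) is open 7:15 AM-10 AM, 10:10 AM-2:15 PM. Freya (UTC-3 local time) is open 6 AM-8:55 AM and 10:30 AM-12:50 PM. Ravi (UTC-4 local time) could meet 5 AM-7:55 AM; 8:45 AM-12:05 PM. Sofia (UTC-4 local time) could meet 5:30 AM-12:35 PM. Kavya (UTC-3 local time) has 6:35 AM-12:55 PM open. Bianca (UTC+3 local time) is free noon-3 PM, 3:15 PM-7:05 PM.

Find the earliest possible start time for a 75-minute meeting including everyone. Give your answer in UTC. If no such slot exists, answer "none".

Clara in UTC: 10:15-13:00, 13:10-17:15 (add 3h to convert from UTC-3).
Freya in UTC: 09:00-11:55, 13:30-15:50 (add 3h to convert from UTC-3).
Ravi in UTC: 09:00-11:55, 12:45-16:05 (add 4h to convert from UTC-4).
Sofia in UTC: 09:30-16:35 (add 4h to convert from UTC-4).
Kavya in UTC: 09:35-15:55 (add 3h to convert from UTC-3).
Bianca in UTC: 09:00-12:00, 12:15-16:05 (subtract 3h to convert from UTC+3).
Clara ∩ Freya: 10:15-11:55, 13:30-15:50.
Clara ∩ Freya ∩ Ravi: 10:15-11:55, 13:30-15:50.
Clara ∩ Freya ∩ Ravi ∩ Sofia: 10:15-11:55, 13:30-15:50.
Clara ∩ Freya ∩ Ravi ∩ Sofia ∩ Kavya: 10:15-11:55, 13:30-15:50.
Clara ∩ Freya ∩ Ravi ∩ Sofia ∩ Kavya ∩ Bianca: 10:15-11:55, 13:30-15:50.
So the common availability across everyone is 10:15-11:55, 13:30-15:50.
The first common window of at least 75 minutes is 10:15-11:55, so the earliest start is 10:15.

10:15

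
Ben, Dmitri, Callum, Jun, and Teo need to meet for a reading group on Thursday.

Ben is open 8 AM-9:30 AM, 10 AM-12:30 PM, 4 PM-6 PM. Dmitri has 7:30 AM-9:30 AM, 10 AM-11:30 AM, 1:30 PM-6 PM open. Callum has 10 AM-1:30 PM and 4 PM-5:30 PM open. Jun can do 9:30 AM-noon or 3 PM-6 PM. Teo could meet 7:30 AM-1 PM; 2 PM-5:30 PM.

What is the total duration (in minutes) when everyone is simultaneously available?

180

Ben ∩ Dmitri: 08:00-09:30, 10:00-11:30, 16:00-18:00.
Ben ∩ Dmitri ∩ Callum: 10:00-11:30, 16:00-17:30.
Ben ∩ Dmitri ∩ Callum ∩ Jun: 10:00-11:30, 16:00-17:30.
Ben ∩ Dmitri ∩ Callum ∩ Jun ∩ Teo: 10:00-11:30, 16:00-17:30.
Those are the intersection windows.
Summing the common windows: 90 + 90 = 180 minutes.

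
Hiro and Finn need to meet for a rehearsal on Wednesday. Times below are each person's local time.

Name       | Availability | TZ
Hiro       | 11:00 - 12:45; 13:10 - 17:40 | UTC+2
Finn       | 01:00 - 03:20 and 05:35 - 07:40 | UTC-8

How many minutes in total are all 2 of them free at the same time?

Hiro in UTC: 09:00-10:45, 11:10-15:40 (subtract 2h to convert from UTC+2).
Finn in UTC: 09:00-11:20, 13:35-15:40 (add 8h to convert from UTC-8).
Hiro ∩ Finn: 09:00-10:45, 11:10-11:20, 13:35-15:40.
Summing the common windows: 105 + 10 + 125 = 240 minutes.

240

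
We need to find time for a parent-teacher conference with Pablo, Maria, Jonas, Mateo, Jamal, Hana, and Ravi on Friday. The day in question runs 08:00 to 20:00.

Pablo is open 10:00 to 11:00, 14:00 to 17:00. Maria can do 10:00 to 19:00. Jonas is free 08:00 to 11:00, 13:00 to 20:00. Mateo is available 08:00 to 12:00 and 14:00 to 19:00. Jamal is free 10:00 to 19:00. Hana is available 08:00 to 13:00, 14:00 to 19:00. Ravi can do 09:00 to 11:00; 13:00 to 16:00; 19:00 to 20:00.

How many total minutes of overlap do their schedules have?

Pablo ∩ Maria: 10:00-11:00, 14:00-17:00.
Pablo ∩ Maria ∩ Jonas: 10:00-11:00, 14:00-17:00.
Pablo ∩ Maria ∩ Jonas ∩ Mateo: 10:00-11:00, 14:00-17:00.
Pablo ∩ Maria ∩ Jonas ∩ Mateo ∩ Jamal: 10:00-11:00, 14:00-17:00.
Pablo ∩ Maria ∩ Jonas ∩ Mateo ∩ Jamal ∩ Hana: 10:00-11:00, 14:00-17:00.
Pablo ∩ Maria ∩ Jonas ∩ Mateo ∩ Jamal ∩ Hana ∩ Ravi: 10:00-11:00, 14:00-16:00.
Summing the common windows: 60 + 120 = 180 minutes.

180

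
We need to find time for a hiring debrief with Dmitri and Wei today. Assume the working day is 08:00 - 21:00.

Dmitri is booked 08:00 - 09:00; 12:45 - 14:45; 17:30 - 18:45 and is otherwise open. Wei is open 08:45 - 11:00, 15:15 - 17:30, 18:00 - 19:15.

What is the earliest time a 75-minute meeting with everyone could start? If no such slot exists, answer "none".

Dmitri free: 09:00-12:45, 14:45-17:30, 18:45-21:00 (invert busy blocks within the working day).
Wei free: 08:45-11:00, 15:15-17:30, 18:00-19:15.
Dmitri ∩ Wei: 09:00-11:00, 15:15-17:30, 18:45-19:15.
The first common window of at least 75 minutes is 09:00-11:00, so the earliest start is 09:00.

09:00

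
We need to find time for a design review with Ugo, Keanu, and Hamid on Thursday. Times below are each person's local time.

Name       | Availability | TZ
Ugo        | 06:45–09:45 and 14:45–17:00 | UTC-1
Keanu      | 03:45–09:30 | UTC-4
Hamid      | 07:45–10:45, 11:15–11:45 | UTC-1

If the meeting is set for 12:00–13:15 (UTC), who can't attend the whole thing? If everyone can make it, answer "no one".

Ugo in UTC: 07:45-10:45, 15:45-18:00 (add 1h to convert from UTC-1).
Keanu in UTC: 07:45-13:30 (add 4h to convert from UTC-4).
Hamid in UTC: 08:45-11:45, 12:15-12:45 (add 1h to convert from UTC-1).
Ugo: not fully free for 12:00-13:15. Keanu: free for 12:00-13:15. Hamid: not fully free for 12:00-13:15.

Hamid, Ugo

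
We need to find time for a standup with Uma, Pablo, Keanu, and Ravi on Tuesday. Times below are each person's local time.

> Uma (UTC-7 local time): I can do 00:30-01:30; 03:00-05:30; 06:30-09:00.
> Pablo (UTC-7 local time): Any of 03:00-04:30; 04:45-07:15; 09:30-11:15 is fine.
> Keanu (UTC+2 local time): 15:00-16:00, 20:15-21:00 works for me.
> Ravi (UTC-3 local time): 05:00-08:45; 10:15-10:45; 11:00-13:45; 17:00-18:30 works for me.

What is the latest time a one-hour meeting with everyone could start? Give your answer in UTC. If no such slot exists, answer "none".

Uma in UTC: 07:30-08:30, 10:00-12:30, 13:30-16:00 (add 7h to convert from UTC-7).
Pablo in UTC: 10:00-11:30, 11:45-14:15, 16:30-18:15 (add 7h to convert from UTC-7).
Keanu in UTC: 13:00-14:00, 18:15-19:00 (subtract 2h to convert from UTC+2).
Ravi in UTC: 08:00-11:45, 13:15-13:45, 14:00-16:45, 20:00-21:30 (add 3h to convert from UTC-3).
Uma ∩ Pablo: 10:00-11:30, 11:45-12:30, 13:30-14:15.
Uma ∩ Pablo ∩ Keanu: 13:30-14:00.
Uma ∩ Pablo ∩ Keanu ∩ Ravi: 13:30-13:45.
No common window is at least 60 minutes long.

none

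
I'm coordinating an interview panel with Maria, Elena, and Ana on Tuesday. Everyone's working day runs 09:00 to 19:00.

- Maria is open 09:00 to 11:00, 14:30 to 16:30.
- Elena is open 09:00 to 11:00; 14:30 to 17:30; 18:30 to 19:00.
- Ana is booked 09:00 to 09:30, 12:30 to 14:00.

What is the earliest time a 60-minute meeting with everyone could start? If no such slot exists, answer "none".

Maria free: 09:00-11:00, 14:30-16:30.
Elena free: 09:00-11:00, 14:30-17:30, 18:30-19:00.
Ana free: 09:30-12:30, 14:00-19:00 (invert busy blocks within the working day).
Maria ∩ Elena: 09:00-11:00, 14:30-16:30.
Maria ∩ Elena ∩ Ana: 09:30-11:00, 14:30-16:30.
The first common window of at least 60 minutes is 09:30-11:00, so the earliest start is 09:30.

09:30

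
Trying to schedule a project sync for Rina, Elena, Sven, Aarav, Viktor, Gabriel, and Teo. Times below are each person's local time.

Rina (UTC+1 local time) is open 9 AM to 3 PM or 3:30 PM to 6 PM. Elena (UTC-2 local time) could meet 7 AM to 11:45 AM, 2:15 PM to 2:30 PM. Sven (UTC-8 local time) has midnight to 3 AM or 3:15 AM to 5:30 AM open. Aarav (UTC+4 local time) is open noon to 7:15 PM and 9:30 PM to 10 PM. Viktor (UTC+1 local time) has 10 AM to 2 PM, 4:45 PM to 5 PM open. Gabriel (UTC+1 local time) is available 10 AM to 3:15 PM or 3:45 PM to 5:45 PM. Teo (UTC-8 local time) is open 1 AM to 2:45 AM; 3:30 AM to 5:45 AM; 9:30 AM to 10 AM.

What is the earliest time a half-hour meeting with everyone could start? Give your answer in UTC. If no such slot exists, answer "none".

Rina in UTC: 08:00-14:00, 14:30-17:00 (subtract 1h to convert from UTC+1).
Elena in UTC: 09:00-13:45, 16:15-16:30 (add 2h to convert from UTC-2).
Sven in UTC: 08:00-11:00, 11:15-13:30 (add 8h to convert from UTC-8).
Aarav in UTC: 08:00-15:15, 17:30-18:00 (subtract 4h to convert from UTC+4).
Viktor in UTC: 09:00-13:00, 15:45-16:00 (subtract 1h to convert from UTC+1).
Gabriel in UTC: 09:00-14:15, 14:45-16:45 (subtract 1h to convert from UTC+1).
Teo in UTC: 09:00-10:45, 11:30-13:45, 17:30-18:00 (add 8h to convert from UTC-8).
Rina ∩ Elena: 09:00-13:45, 16:15-16:30.
Rina ∩ Elena ∩ Sven: 09:00-11:00, 11:15-13:30.
Rina ∩ Elena ∩ Sven ∩ Aarav: 09:00-11:00, 11:15-13:30.
Rina ∩ Elena ∩ Sven ∩ Aarav ∩ Viktor: 09:00-11:00, 11:15-13:00.
Rina ∩ Elena ∩ Sven ∩ Aarav ∩ Viktor ∩ Gabriel: 09:00-11:00, 11:15-13:00.
Rina ∩ Elena ∩ Sven ∩ Aarav ∩ Viktor ∩ Gabriel ∩ Teo: 09:00-10:45, 11:30-13:00.
The first common window of at least 30 minutes is 09:00-10:45, so the earliest start is 09:00.

09:00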